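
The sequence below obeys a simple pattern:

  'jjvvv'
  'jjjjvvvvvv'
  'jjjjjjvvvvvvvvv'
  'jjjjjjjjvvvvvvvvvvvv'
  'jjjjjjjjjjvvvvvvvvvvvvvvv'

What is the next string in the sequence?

The n-th term is 2n j's then 3n v's (n = 1, 2, …).
For the next term, n = 6, so the run lengths are 12, 18.

jjjjjjjjjjjjvvvvvvvvvvvvvvvvvv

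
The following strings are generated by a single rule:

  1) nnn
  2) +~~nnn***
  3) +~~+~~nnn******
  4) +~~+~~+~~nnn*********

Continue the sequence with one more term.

s(k+1) = +~~·s(k)·***, so each term gains +~~ as a prefix and *** as a suffix.
So the next term is +~~·+~~+~~+~~nnn*********·***.

+~~+~~+~~+~~nnn************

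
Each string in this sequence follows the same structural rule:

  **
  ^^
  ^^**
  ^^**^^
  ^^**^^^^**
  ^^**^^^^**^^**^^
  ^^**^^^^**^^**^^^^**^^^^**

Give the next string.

This is a Fibonacci-style word recurrence s(k) = s(k−1)·s(k−2): e.g. ^^·** = ^^**.
Continuing: ^^**^^^^**^^**^^^^**^^^^** · ^^**^^^^**^^**^^ gives term 8.

^^**^^^^**^^**^^^^**^^^^**^^**^^^^**^^**^^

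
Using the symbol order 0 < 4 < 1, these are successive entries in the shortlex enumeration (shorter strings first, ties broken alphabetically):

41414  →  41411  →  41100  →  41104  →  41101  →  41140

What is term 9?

Stepping forward 3 times from 41140: 41140 → 41144 → 41141, then the target.

41110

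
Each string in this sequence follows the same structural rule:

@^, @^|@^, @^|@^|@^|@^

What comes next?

Every step duplicates the string with '|' between the halves.
So the next term is two copies of @^|@^|@^|@^ with '|' between the halves.

@^|@^|@^|@^|@^|@^|@^|@^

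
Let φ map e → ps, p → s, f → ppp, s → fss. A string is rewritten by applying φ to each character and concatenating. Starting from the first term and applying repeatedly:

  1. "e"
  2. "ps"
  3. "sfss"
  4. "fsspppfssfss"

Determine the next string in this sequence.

Apply φ to fsspppfssfss symbol by symbol: f→ppp, s→fss, s→fss, p→s, p→s, p→s, f→ppp, s→fss, s→fss, f→ppp, s→fss, s→fss; joined: ppp fss fss s s s ppp fss fss ppp fss fss.

pppfssfssssspppfssfsspppfssfss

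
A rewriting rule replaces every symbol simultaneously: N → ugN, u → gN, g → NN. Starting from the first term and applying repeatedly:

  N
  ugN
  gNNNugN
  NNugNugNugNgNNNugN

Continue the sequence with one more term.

φ(NNugNugNugNgNNNugN) expands symbol-by-symbol to ugN ugN gN NN ugN gN NN ugN gN NN ugN NN ugN ugN ugN gN NN ugN; joining the 18 pieces gives the next term.

ugNugNgNNNugNgNNNugNgNNNugNNNugNugNugNgNNNugN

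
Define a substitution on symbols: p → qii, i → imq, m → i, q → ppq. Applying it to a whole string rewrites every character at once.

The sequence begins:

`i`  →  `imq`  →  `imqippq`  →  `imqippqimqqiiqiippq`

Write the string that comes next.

Rewriting the 19 symbols of imqippqimqqiiqiippq one by one yields imq i ppq imq qii qii ppq imq i ppq ppq imq imq ppq imq imq qii qii ppq; concatenated:

imqippqimqqiiqiippqimqippqppqimqimqppqimqimqqiiqiippq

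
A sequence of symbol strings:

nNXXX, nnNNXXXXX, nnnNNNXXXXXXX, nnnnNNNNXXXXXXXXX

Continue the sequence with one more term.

nnnnnNNNNNXXXXXXXXXXX

Term n consists of n n's, followed by n N's, followed by 2n+1 X's (n = 1, 2, …).
Setting n = 5 gives 5, 5, 11 characters in each block.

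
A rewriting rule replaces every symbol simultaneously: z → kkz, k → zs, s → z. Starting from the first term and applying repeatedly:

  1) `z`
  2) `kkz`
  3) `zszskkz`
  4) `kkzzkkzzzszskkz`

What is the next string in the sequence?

Replace each of the 15 characters of kkzzkkzzzszskkz in place — zs zs kkz kkz zs zs kkz kkz kkz z kkz z zs zs kkz — and concatenate.

zszskkzkkzzszskkzkkzkkzzkkzzzszskkz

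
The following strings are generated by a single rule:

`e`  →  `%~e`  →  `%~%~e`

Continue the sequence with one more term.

Every step adds %~ at the front: s(k+1) = %~·s(k).
Applying this once more to %~%~e:

%~%~%~e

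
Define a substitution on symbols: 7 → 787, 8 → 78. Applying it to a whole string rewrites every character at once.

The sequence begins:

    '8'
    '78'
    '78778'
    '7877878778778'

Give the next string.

Rewriting the 13 symbols of 7877878778778 one by one yields 787 78 787 787 78 787 78 787 787 78 787 787 78; concatenated:

7877878778778787787877877878778778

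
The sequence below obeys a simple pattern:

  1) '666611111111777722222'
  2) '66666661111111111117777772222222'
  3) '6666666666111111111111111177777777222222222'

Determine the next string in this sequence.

666666666666611111111111111111111777777777722222222222

Reading off run lengths: 6 runs 4, 7, 10; 1 runs 8, 12, 16; 7 runs 4, 6, 8; 2 runs 5, 7, 9 — each is linear in n, where the shown terms are n = 2, 3, 4.
Setting n = 5 gives 13, 20, 10, 11 characters in each block.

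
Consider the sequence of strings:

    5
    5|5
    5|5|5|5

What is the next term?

Each string is two copies of the previous one joined by '|'.
Doubling 5|5|5|5 with '|' between the halves:

5|5|5|5|5|5|5|5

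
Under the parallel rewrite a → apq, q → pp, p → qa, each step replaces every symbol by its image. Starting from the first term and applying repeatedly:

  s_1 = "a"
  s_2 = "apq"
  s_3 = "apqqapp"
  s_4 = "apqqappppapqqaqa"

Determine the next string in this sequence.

apqqappppapqqaqaqaqaapqqappppapqppapq

φ(apqqappppapqqaqa) expands symbol-by-symbol to apq qa pp pp apq qa qa qa qa apq qa pp pp apq pp apq; joining the 16 pieces gives the next term.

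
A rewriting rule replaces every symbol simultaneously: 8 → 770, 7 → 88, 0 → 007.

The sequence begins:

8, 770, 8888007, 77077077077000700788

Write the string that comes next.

Replace each of the 20 characters of 77077077077000700788 in place — 88 88 007 88 88 007 88 88 007 88 88 007 007 007 88 007 007 88 770 770 — and concatenate.

88880078888007888800788880070070078800700788770770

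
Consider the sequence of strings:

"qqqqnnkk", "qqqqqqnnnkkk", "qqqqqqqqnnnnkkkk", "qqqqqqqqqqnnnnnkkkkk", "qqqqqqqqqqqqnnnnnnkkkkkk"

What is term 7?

qqqqqqqqqqqqqqqqnnnnnnnnkkkkkkkk

The n-th term is 2n+2 q's then n+1 n's then n+1 k's (n = 1, 2, …).
For term 7, n = 7, so the run lengths are 16, 8, 8.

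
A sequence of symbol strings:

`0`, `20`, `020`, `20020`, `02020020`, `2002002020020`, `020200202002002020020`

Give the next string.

Each term (from the third on) is the two preceding terms concatenated in order: term 3 = 0·20 = 020.
So term 8 is 2002002020020·020200202002002020020.

2002002020020020200202002002020020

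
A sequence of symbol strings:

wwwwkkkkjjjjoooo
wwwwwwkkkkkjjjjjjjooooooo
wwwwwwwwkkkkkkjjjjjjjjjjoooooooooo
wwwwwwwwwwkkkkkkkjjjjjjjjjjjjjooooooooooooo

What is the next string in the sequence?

wwwwwwwwwwwwkkkkkkkkjjjjjjjjjjjjjjjjoooooooooooooooo

Term n consists of 2n+2 w's, followed by n+3 k's, followed by 3n+1 j's, followed by 3n+1 o's (n = 1, 2, …).
At n = 5 the blocks have lengths 12, 8, 16, 16.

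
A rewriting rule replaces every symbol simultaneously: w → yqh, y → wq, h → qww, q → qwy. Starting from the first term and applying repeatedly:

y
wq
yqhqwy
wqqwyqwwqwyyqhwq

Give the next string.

yqhqwyqwyyqhwqqwyyqhyqhqwyyqhwqwqqwyqwwyqhqwy

φ(wqqwyqwwqwyyqhwq) expands symbol-by-symbol to yqh qwy qwy yqh wq qwy yqh yqh qwy yqh wq wq qwy qww yqh qwy; joining the 16 pieces gives the next term.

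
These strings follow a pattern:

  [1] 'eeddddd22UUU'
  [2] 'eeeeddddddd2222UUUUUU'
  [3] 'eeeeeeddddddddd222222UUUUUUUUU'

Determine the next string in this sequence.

Term n consists of 2n e's, followed by 2n+3 d's, followed by 2n 2's, followed by 3n U's (n = 1, 2, …).
Setting n = 4 gives 8, 11, 8, 12 characters in each block.

eeeeeeeeddddddddddd22222222UUUUUUUUUUUU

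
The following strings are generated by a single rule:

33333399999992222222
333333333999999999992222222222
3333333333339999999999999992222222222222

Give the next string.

33333333333333399999999999999999992222222222222222

Each string has the form 3^{3n} 9^{4n-1} 2^{3n+1}, where the shown terms are n = 2, 3, 4.
At n = 5 the blocks have lengths 15, 19, 16.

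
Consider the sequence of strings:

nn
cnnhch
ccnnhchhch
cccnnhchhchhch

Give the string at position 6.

Every step adds c to the front and hch to the end of the previous string.
From cccnnhchhchhch, 2 further steps: cccnnhchhchhch → ccccnnhchhchhchhch → (answer).

cccccnnhchhchhchhchhch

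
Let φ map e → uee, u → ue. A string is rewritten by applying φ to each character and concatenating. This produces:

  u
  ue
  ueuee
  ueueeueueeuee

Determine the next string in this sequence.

Rewriting the 13 symbols of ueueeueueeuee one by one yields ue uee ue uee uee ue uee ue uee uee ue uee uee; concatenated:

ueueeueueeueeueueeueueeueeueueeuee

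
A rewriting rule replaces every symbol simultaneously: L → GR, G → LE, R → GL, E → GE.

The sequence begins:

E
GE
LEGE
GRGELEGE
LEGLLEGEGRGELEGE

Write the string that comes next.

GRGELEGRGRGELEGELEGLLEGEGRGELEGE

φ(LEGLLEGEGRGELEGE) expands symbol-by-symbol to GR GE LE GR GR GE LE GE LE GL LE GE GR GE LE GE; joining the 16 pieces gives the next term.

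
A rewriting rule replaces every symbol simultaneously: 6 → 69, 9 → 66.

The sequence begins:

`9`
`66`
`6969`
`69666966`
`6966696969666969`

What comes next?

Rewriting the 16 symbols of 6966696969666969 one by one yields 69 66 69 69 69 66 69 66 69 66 69 69 69 66 69 66; concatenated:

69666969696669666966696969666966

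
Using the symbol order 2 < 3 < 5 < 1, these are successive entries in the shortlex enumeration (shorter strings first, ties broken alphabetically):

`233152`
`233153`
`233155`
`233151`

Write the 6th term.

Continuing the enumeration 2 steps past 233151: 233151 → 233112 → (answer).

233113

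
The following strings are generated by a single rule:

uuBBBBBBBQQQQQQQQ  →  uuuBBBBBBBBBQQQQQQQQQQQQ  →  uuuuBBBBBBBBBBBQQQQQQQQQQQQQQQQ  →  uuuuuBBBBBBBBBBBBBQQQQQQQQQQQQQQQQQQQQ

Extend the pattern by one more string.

uuuuuuBBBBBBBBBBBBBBBQQQQQQQQQQQQQQQQQQQQQQQQ

Each string has the form u^{n} B^{2n+3} Q^{4n}, where the shown terms are n = 2, 3, 4, 5.
At n = 6 the blocks have lengths 6, 15, 24.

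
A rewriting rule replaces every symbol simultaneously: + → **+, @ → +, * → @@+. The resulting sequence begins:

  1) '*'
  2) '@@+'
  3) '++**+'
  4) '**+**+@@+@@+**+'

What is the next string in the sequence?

Applying the rule to each of the 15 symbols of **+**+@@+@@+**+ gives the pieces @@+ @@+ **+ @@+ @@+ **+ + + **+ + + **+ @@+ @@+ **+, which concatenate to the answer.

@@+@@+**+@@+@@+**+++**+++**+@@+@@+**+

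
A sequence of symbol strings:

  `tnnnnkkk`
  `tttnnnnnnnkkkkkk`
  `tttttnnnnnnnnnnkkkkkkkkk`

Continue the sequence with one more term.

tttttttnnnnnnnnnnnnnkkkkkkkkkkkk

Term n consists of 2n-1 t's, followed by 3n+1 n's, followed by 3n k's (n = 1, 2, …).
Setting n = 4 gives 7, 13, 12 characters in each block.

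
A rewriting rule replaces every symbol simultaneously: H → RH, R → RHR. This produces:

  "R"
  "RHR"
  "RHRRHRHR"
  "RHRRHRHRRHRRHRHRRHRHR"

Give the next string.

Applying the rule to each of the 21 symbols of RHRRHRHRRHRRHRHRRHRHR gives the pieces RHR RH RHR RHR RH RHR RH RHR RHR RH RHR RHR RH RHR RH RHR RHR RH RHR RH RHR, which concatenate to the answer.

RHRRHRHRRHRRHRHRRHRHRRHRRHRHRRHRRHRHRRHRHRRHRRHRHRRHRHR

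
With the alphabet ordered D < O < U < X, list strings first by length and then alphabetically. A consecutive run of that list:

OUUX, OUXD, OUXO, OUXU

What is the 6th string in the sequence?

Continuing the enumeration 2 steps past OUXU: OUXU → OUXX → (answer).

OXDD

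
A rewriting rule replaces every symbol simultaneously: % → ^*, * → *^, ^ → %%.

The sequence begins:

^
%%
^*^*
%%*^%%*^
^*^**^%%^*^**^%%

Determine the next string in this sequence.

φ(^*^**^%%^*^**^%%) expands symbol-by-symbol to %% *^ %% *^ *^ %% ^* ^* %% *^ %% *^ *^ %% ^* ^*; joining the 16 pieces gives the next term.

%%*^%%*^*^%%^*^*%%*^%%*^*^%%^*^*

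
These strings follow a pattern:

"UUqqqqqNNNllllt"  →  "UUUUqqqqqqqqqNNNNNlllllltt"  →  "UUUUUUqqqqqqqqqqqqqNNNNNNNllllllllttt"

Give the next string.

The n-th term is 2n U's then 4n+1 q's then 2n+1 N's then 2n+2 l's then n t's (n = 1, 2, …).
At n = 4 the blocks have lengths 8, 17, 9, 10, 4.

UUUUUUUUqqqqqqqqqqqqqqqqqNNNNNNNNNlllllllllltttt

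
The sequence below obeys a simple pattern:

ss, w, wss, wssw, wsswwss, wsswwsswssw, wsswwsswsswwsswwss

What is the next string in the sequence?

wsswwsswsswwsswwsswsswwsswssw

From term 3 onward, concatenate the last term with the second-to-last: w·ss = wss, wss·w = wssw, …
The next term joins wsswwsswsswwsswwss and wsswwsswssw.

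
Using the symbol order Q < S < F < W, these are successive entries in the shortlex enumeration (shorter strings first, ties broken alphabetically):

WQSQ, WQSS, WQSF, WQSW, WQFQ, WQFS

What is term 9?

WQWQ

Stepping forward 3 times from WQFS: WQFS → WQFF → WQFW, then the target.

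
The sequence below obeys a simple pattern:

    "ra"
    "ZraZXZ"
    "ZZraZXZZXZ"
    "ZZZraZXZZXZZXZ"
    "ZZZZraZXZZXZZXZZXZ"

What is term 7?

s(k+1) = Z·s(k)·ZXZ, so each term gains Z as a prefix and ZXZ as a suffix.
From ZZZZraZXZZXZZXZZXZ, 2 further steps: ZZZZraZXZZXZZXZZXZ → ZZZZZraZXZZXZZXZZXZZXZ → (answer).

ZZZZZZraZXZZXZZXZZXZZXZZXZ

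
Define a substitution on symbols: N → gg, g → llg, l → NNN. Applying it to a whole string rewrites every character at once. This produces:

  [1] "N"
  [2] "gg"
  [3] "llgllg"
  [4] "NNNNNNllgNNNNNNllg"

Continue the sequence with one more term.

Replace each of the 18 characters of NNNNNNllgNNNNNNllg in place — gg gg gg gg gg gg NNN NNN llg gg gg gg gg gg gg NNN NNN llg — and concatenate.

ggggggggggggNNNNNNllgggggggggggggNNNNNNllg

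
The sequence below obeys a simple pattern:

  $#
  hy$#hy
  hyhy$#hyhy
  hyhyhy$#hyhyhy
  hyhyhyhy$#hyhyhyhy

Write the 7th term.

hyhyhyhyhyhy$#hyhyhyhyhyhy

s(k+1) = hy·s(k)·hy, so each term gains hy as a prefix and hy as a suffix.
From hyhyhyhy$#hyhyhyhy, 2 further steps: hyhyhyhy$#hyhyhyhy → hyhyhyhyhy$#hyhyhyhyhy → (answer).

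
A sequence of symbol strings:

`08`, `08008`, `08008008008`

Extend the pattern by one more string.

Every step duplicates the string with '0' between the halves.
So the next term is two copies of 08008008008 with '0' between the halves.

08008008008008008008008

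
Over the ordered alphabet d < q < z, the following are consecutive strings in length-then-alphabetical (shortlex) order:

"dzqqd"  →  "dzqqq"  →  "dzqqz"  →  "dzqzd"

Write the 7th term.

dzzdd

Continuing the enumeration 3 steps past dzqzd: dzqzd → dzqzq → dzqzz → (answer).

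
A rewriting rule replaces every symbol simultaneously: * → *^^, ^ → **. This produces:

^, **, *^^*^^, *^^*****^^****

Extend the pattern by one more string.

Applying the rule to each of the 14 symbols of *^^*****^^**** gives the pieces *^^ ** ** *^^ *^^ *^^ *^^ *^^ ** ** *^^ *^^ *^^ *^^, which concatenate to the answer.

*^^*****^^*^^*^^*^^*^^*****^^*^^*^^*^^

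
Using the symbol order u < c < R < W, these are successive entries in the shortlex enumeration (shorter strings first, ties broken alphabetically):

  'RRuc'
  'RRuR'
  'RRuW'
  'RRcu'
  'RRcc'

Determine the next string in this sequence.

Find the rightmost character of RRcc below W, bump it to the next letter, and reset everything to its right to u.

RRcR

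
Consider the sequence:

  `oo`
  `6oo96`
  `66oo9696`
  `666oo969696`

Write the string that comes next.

6666oo96969696

Every step adds 6 to the front and 96 to the end of the previous string.
One more step from 666oo969696 gives the answer.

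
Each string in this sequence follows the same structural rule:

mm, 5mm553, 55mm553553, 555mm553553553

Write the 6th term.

55555mm553553553553553

Every step adds 5 to the front and 553 to the end of the previous string.
From 555mm553553553, 2 further steps: 555mm553553553 → 5555mm553553553553 → (answer).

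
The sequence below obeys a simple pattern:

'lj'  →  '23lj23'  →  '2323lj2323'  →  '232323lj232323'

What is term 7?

232323232323lj232323232323

Each term wraps the previous one in 23 on the left and 23 on the right.
From 232323lj232323, 3 further steps: 232323lj232323 → 23232323lj23232323 → 2323232323lj2323232323 → (answer).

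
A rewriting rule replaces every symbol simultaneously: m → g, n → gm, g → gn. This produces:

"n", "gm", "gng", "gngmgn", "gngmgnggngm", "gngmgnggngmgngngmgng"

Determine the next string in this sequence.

φ(gngmgnggngmgngngmgng) expands symbol-by-symbol to gn gm gn g gn gm gn gn gm gn g gn gm gn gm gn g gn gm gn; joining the 20 pieces gives the next term.

gngmgnggngmgngngmgnggngmgngmgnggngmgn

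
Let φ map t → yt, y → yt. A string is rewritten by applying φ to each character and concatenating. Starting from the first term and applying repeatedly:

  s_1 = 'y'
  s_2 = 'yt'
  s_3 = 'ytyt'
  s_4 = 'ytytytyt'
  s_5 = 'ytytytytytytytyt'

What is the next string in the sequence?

Rewriting the 16 symbols of ytytytytytytytyt one by one yields yt yt yt yt yt yt yt yt yt yt yt yt yt yt yt yt; concatenated:

ytytytytytytytytytytytytytytytyt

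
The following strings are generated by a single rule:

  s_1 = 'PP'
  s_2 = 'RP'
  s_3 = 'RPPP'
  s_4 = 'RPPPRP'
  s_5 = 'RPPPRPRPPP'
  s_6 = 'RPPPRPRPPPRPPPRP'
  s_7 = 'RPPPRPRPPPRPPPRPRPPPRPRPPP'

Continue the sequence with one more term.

From term 3 onward, concatenate the last term with the second-to-last: RP·PP = RPPP, RPPP·RP = RPPPRP, …
So term 8 is RPPPRPRPPPRPPPRPRPPPRPRPPP·RPPPRPRPPPRPPPRP.

RPPPRPRPPPRPPPRPRPPPRPRPPPRPPPRPRPPPRPPPRP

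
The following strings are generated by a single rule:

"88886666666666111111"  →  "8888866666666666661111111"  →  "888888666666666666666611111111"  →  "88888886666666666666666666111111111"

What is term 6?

888888888666666666666666666666666611111111111

Term n consists of n+1 8's, followed by 3n+1 6's, followed by n+3 1's, where the shown terms are n = 3, 4, 5, 6.
At n = 8 the blocks have lengths 9, 25, 11.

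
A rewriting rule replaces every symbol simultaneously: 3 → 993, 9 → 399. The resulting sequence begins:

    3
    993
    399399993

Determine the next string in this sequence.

Apply φ to 399399993 symbol by symbol: 3→993, 9→399, 9→399, 3→993, 9→399, 9→399, 9→399, 9→399, 3→993; joined: 993 399 399 993 399 399 399 399 993.

993399399993399399399399993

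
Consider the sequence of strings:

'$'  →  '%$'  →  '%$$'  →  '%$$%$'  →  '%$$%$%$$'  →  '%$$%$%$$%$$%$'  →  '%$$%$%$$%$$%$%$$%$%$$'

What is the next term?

%$$%$%$$%$$%$%$$%$%$$%$$%$%$$%$$%$

Each term (from the third on) is the previous term followed by the one before it: term 3 = %$·$ = %$$.
So term 8 is %$$%$%$$%$$%$%$$%$%$$·%$$%$%$$%$$%$.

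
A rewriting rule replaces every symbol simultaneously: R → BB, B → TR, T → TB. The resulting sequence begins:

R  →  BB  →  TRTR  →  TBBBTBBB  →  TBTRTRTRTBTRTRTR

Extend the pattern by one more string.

TBTRTBBBTBBBTBBBTBTRTBBBTBBBTBBB

Applying the rule to each of the 16 symbols of TBTRTRTRTBTRTRTR gives the pieces TB TR TB BB TB BB TB BB TB TR TB BB TB BB TB BB, which concatenate to the answer.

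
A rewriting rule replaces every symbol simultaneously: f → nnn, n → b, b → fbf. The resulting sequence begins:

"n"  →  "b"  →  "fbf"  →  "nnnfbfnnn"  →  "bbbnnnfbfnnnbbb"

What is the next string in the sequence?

Applying the rule to each of the 15 symbols of bbbnnnfbfnnnbbb gives the pieces fbf fbf fbf b b b nnn fbf nnn b b b fbf fbf fbf, which concatenate to the answer.

fbffbffbfbbbnnnfbfnnnbbbfbffbffbf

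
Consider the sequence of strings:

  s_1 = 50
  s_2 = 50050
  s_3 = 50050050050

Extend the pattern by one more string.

Every step duplicates the string with '0' between the halves.
Doubling 50050050050 with '0' between the halves:

50050050050050050050050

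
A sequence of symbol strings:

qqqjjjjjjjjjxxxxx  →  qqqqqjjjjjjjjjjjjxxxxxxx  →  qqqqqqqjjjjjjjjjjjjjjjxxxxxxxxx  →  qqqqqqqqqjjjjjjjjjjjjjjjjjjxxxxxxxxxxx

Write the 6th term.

qqqqqqqqqqqqqjjjjjjjjjjjjjjjjjjjjjjjjxxxxxxxxxxxxxxx

Reading off run lengths: q runs 3, 5, 7, 9; j runs 9, 12, 15, 18; x runs 5, 7, 9, 11 — each is linear in n, where the shown terms are n = 2, 3, 4, 5.
At n = 7 the blocks have lengths 13, 24, 15.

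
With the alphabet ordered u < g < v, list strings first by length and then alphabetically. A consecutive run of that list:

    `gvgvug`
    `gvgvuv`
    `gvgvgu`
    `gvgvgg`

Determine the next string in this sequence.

The successor of gvgvgg increments the rightmost position that isn't already v and resets every position after it to u.

gvgvgv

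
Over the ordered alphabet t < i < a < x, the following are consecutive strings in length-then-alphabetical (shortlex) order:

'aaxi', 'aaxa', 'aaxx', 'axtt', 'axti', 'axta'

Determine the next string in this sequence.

axtx

The successor of axta increments the rightmost position that isn't already x and resets every position after it to t.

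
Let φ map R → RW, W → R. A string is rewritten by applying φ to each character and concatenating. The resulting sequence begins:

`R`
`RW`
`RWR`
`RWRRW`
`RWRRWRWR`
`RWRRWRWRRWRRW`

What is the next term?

Applying the rule to each of the 13 symbols of RWRRWRWRRWRRW gives the pieces RW R RW RW R RW R RW RW R RW RW R, which concatenate to the answer.

RWRRWRWRRWRRWRWRRWRWR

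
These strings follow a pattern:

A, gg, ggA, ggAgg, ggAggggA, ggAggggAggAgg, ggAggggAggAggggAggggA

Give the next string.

From term 3 onward, concatenate the last term with the second-to-last: gg·A = ggA, ggA·gg = ggAgg, …
Continuing: ggAggggAggAggggAggggA · ggAggggAggAgg gives term 8.

ggAggggAggAggggAggggAggAggggAggAgg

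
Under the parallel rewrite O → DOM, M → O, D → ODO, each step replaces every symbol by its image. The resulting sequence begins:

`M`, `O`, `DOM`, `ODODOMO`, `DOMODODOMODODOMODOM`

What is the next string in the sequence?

Applying the rule to each of the 19 symbols of DOMODODOMODODOMODOM gives the pieces ODO DOM O DOM ODO DOM ODO DOM O DOM ODO DOM ODO DOM O DOM ODO DOM O, which concatenate to the answer.

ODODOMODOMODODOMODODOMODOMODODOMODODOMODOMODODOMO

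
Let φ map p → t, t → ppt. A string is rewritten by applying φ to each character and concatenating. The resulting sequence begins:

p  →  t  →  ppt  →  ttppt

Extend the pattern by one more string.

pptpptttppt

Rewriting each symbol of ttppt: t→ppt, t→ppt, p→t, p→t, t→ppt, which concatenates to ppt ppt t t ppt.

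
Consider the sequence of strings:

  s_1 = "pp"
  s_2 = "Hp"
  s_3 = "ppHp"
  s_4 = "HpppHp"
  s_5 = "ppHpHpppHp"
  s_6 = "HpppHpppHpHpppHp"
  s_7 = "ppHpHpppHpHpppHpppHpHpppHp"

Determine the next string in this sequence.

From term 3 onward, concatenate the second-to-last term with the last: pp·Hp = ppHp, Hp·ppHp = HpppHp, …
The next term joins HpppHpppHpHpppHp and ppHpHpppHpHpppHpppHpHpppHp.

HpppHpppHpHpppHpppHpHpppHpHpppHpppHpHpppHp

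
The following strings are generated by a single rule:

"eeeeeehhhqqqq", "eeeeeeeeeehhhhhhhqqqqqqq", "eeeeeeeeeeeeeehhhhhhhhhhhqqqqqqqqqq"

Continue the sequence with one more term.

Term n consists of 4n+2 e's, followed by 4n-1 h's, followed by 3n+1 q's (n = 1, 2, …).
For the next term, n = 4, so the run lengths are 18, 15, 13.

eeeeeeeeeeeeeeeeeehhhhhhhhhhhhhhhqqqqqqqqqqqqq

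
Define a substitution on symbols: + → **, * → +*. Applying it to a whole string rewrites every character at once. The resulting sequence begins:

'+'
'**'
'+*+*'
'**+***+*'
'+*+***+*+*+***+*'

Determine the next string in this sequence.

**+***+*+*+***+***+***+*+*+***+*

Applying the rule to each of the 16 symbols of +*+***+*+*+***+* gives the pieces ** +* ** +* +* +* ** +* ** +* ** +* +* +* ** +*, which concatenate to the answer.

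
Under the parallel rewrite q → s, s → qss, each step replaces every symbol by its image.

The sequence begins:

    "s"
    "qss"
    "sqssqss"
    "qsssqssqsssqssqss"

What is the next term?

Rewriting the 17 symbols of qsssqssqsssqssqss one by one yields s qss qss qss s qss qss s qss qss qss s qss qss s qss qss; concatenated:

sqssqssqsssqssqsssqssqssqsssqssqsssqssqss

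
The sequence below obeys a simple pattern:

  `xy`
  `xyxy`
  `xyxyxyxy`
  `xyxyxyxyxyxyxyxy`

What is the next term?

Every step duplicates the string.
One more doubling of xyxyxyxyxyxyxyxy gives the answer.

xyxyxyxyxyxyxyxyxyxyxyxyxyxyxyxy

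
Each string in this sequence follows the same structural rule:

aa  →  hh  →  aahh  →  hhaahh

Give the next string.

aahhhhaahh

Each term (from the third on) is the two preceding terms concatenated in order: term 3 = aa·hh = aahh.
Continuing: aahh · hhaahh gives term 5.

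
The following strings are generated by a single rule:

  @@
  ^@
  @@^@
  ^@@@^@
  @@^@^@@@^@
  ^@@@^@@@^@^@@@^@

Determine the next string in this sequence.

Each term (from the third on) is the two preceding terms concatenated in order: term 3 = @@·^@ = @@^@.
Continuing: @@^@^@@@^@ · ^@@@^@@@^@^@@@^@ gives term 7.

@@^@^@@@^@^@@@^@@@^@^@@@^@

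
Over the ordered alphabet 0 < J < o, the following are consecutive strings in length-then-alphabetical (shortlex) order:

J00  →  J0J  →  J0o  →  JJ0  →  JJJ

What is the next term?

The successor of JJJ increments the rightmost position that isn't already o and resets every position after it to 0.

JJo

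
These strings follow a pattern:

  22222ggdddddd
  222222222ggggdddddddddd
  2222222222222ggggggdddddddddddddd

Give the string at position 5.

Term n consists of 4n+1 2's, followed by 2n g's, followed by 4n+2 d's (n = 1, 2, …).
At n = 5 the blocks have lengths 21, 10, 22.

222222222222222222222ggggggggggdddddddddddddddddddddd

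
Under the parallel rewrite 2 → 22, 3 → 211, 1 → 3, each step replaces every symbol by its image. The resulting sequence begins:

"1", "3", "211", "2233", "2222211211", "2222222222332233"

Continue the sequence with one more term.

Rewriting the 16 symbols of 2222222222332233 one by one yields 22 22 22 22 22 22 22 22 22 22 211 211 22 22 211 211; concatenated:

222222222222222222222112112222211211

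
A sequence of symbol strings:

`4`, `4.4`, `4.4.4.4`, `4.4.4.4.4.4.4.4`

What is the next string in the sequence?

4.4.4.4.4.4.4.4.4.4.4.4.4.4.4.4

Every step duplicates the string with '.' between the halves.
So the next term is two copies of 4.4.4.4.4.4.4.4 with '.' between the halves.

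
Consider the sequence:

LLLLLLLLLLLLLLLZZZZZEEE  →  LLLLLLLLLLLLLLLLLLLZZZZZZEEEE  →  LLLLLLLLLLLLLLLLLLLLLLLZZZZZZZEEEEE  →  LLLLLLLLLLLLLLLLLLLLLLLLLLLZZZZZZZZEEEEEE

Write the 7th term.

LLLLLLLLLLLLLLLLLLLLLLLLLLLLLLLLLLLLLLLZZZZZZZZZZZEEEEEEEEE

Each string has the form L^{4n+3} Z^{n+2} E^{n}, where the shown terms are n = 3, 4, 5, 6.
Setting n = 9 gives 39, 11, 9 characters in each block.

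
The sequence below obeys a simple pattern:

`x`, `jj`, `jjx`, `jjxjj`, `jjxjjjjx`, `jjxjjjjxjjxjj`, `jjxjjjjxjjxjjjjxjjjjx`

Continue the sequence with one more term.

jjxjjjjxjjxjjjjxjjjjxjjxjjjjxjjxjj

From term 3 onward, concatenate the last term with the second-to-last: jj·x = jjx, jjx·jj = jjxjj, …
The next term joins jjxjjjjxjjxjjjjxjjjjx and jjxjjjjxjjxjj.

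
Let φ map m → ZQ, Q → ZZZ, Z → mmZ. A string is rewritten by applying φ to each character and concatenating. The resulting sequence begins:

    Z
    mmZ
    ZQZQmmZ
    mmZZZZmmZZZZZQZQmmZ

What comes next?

ZQZQmmZmmZmmZmmZZQZQmmZmmZmmZmmZmmZZZZmmZZZZZQZQmmZ

φ(mmZZZZmmZZZZZQZQmmZ) expands symbol-by-symbol to ZQ ZQ mmZ mmZ mmZ mmZ ZQ ZQ mmZ mmZ mmZ mmZ mmZ ZZZ mmZ ZZZ ZQ ZQ mmZ; joining the 19 pieces gives the next term.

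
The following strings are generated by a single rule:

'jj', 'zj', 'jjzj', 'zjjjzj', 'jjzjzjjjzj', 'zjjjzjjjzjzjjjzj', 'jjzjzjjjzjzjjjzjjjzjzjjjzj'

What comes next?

This is a Fibonacci-style word recurrence s(k) = s(k−2)·s(k−1): e.g. jj·zj = jjzj.
The next term joins zjjjzjjjzjzjjjzj and jjzjzjjjzjzjjjzjjjzjzjjjzj.

zjjjzjjjzjzjjjzjjjzjzjjjzjzjjjzjjjzjzjjjzj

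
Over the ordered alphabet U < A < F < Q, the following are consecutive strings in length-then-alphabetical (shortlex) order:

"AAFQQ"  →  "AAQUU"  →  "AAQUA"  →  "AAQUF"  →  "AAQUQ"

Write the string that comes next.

AAQAU

Treat AAQUQ as a base-4 numeral over the given alphabet and add one, carrying through any trailing Q's.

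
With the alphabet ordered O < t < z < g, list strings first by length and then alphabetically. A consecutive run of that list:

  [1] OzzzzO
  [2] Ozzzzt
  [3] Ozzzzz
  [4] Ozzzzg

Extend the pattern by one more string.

Treat Ozzzzg as a base-4 numeral over the given alphabet and add one, carrying through any trailing g's.

OzzzgO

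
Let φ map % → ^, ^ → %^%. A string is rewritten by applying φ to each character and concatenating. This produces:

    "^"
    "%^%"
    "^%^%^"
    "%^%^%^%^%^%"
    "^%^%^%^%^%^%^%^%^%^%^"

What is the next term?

φ(^%^%^%^%^%^%^%^%^%^%^) expands symbol-by-symbol to %^% ^ %^% ^ %^% ^ %^% ^ %^% ^ %^% ^ %^% ^ %^% ^ %^% ^ %^% ^ %^%; joining the 21 pieces gives the next term.

%^%^%^%^%^%^%^%^%^%^%^%^%^%^%^%^%^%^%^%^%^%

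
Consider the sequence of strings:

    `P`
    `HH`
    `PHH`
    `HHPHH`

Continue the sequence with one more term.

PHHHHPHH

From term 3 onward, concatenate the second-to-last term with the last: P·HH = PHH, HH·PHH = HHPHH, …
So term 5 is PHH·HHPHH.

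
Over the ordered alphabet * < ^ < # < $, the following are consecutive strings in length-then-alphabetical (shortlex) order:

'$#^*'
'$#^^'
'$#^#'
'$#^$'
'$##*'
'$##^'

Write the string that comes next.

Find the rightmost character of $##^ below $, bump it to the next letter, and reset everything to its right to *.

$###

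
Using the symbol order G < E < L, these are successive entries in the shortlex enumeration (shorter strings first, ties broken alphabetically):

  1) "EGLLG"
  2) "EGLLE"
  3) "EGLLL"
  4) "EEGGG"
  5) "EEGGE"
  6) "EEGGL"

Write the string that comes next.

The successor of EEGGL increments the rightmost position that isn't already L and resets every position after it to G.

EEGEG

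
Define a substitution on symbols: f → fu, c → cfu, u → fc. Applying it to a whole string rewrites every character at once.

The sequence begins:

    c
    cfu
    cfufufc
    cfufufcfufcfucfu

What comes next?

Applying the rule to each of the 16 symbols of cfufufcfufcfucfu gives the pieces cfu fu fc fu fc fu cfu fu fc fu cfu fu fc cfu fu fc, which concatenate to the answer.

cfufufcfufcfucfufufcfucfufufccfufufc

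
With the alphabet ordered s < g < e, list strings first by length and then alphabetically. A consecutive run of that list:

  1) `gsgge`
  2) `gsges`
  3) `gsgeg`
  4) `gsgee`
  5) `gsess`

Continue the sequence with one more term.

gsesg

Find the rightmost character of gsess below e, bump it to the next letter, and reset everything to its right to s.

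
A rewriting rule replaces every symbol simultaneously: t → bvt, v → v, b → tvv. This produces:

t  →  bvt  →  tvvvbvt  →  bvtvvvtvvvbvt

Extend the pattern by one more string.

Replace each of the 13 characters of bvtvvvtvvvbvt in place — tvv v bvt v v v bvt v v v tvv v bvt — and concatenate.

tvvvbvtvvvbvtvvvtvvvbvt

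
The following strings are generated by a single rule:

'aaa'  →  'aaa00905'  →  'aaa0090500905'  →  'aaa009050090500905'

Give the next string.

The strings grow by a fixed suffix 00905 each time.
One more step from aaa009050090500905 gives the answer.

aaa00905009050090500905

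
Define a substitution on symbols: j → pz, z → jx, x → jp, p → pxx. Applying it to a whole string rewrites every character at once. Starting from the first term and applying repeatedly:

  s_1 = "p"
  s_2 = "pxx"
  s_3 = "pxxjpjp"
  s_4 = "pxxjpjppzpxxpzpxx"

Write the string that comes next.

Replace each of the 17 characters of pxxjpjppzpxxpzpxx in place — pxx jp jp pz pxx pz pxx pxx jx pxx jp jp pxx jx pxx jp jp — and concatenate.

pxxjpjppzpxxpzpxxpxxjxpxxjpjppxxjxpxxjpjp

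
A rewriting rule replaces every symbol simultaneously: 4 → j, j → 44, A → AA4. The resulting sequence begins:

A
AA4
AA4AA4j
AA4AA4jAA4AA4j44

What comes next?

Replace each of the 16 characters of AA4AA4jAA4AA4j44 in place — AA4 AA4 j AA4 AA4 j 44 AA4 AA4 j AA4 AA4 j 44 j j — and concatenate.

AA4AA4jAA4AA4j44AA4AA4jAA4AA4j44jj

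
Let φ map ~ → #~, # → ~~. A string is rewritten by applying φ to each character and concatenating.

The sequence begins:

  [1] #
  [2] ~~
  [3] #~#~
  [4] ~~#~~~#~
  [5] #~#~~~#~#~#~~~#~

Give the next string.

~~#~~~#~#~#~~~#~~~#~~~#~#~#~~~#~

φ(#~#~~~#~#~#~~~#~) expands symbol-by-symbol to ~~ #~ ~~ #~ #~ #~ ~~ #~ ~~ #~ ~~ #~ #~ #~ ~~ #~; joining the 16 pieces gives the next term.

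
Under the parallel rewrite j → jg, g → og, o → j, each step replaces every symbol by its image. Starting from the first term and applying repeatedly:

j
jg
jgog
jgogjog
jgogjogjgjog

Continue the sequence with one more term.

jgogjogjgjogjgogjgjog

Apply φ to jgogjogjgjog symbol by symbol: j→jg, g→og, o→j, g→og, j→jg, o→j, g→og, j→jg, g→og, j→jg, o→j, g→og; joined: jg og j og jg j og jg og jg j og.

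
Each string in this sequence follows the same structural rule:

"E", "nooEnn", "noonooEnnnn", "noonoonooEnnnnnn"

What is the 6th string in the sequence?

noonoonoonoonooEnnnnnnnnnn

Every step adds noo to the front and nn to the end of the previous string.
From noonoonooEnnnnnn, 2 further steps: noonoonooEnnnnnn → noonoonoonooEnnnnnnnn → (answer).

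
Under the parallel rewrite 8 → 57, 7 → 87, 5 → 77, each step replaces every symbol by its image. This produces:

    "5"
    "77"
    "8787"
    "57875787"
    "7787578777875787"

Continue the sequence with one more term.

Applying the rule to each of the 16 symbols of 7787578777875787 gives the pieces 87 87 57 87 77 87 57 87 87 87 57 87 77 87 57 87, which concatenate to the answer.

87875787778757878787578777875787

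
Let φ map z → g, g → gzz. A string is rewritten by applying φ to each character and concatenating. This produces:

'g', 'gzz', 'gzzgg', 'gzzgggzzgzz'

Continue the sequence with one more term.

gzzgggzzgzzgzzgggzzgg

Expanding gzzgggzzgzz: g→gzz, z→g, z→g, g→gzz, g→gzz, g→gzz, z→g, z→g, g→gzz, z→g, z→g. Concatenated: gzz g g gzz gzz gzz g g gzz g g.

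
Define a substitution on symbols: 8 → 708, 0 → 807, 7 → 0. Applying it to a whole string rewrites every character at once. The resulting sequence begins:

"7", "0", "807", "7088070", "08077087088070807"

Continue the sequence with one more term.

Rewriting the 17 symbols of 08077087088070807 one by one yields 807 708 807 0 0 807 708 0 807 708 708 807 0 807 708 807 0; concatenated:

80770880700807708080770870880708077088070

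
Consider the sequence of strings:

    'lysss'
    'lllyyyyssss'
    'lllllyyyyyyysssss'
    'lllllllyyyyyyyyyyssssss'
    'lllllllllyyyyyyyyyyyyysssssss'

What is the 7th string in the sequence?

Reading off run lengths: l runs 1, 3, 5, 7, 9; y runs 1, 4, 7, 10, 13; s runs 3, 4, 5, 6, 7 — each is linear in n (n = 1, 2, …).
At n = 7 the blocks have lengths 13, 19, 9.

lllllllllllllyyyyyyyyyyyyyyyyyyysssssssss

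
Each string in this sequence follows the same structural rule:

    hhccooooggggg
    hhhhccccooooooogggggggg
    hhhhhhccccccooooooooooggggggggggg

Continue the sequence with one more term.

The n-th term is 2n h's then 2n c's then 3n+1 o's then 3n+2 g's (n = 1, 2, …).
Setting n = 4 gives 8, 8, 13, 14 characters in each block.

hhhhhhhhccccccccooooooooooooogggggggggggggg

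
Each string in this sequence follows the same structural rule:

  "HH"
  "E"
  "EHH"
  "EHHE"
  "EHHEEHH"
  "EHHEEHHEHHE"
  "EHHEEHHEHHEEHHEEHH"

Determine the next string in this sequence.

EHHEEHHEHHEEHHEEHHEHHEEHHEHHE

Each term (from the third on) is the previous term followed by the one before it: term 3 = E·HH = EHH.
The next term joins EHHEEHHEHHEEHHEEHH and EHHEEHHEHHE.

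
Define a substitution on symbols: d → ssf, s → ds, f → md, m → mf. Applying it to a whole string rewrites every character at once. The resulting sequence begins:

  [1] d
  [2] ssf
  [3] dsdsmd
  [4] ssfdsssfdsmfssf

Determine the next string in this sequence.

Rewriting the 15 symbols of ssfdsssfdsmfssf one by one yields ds ds md ssf ds ds ds md ssf ds mf md ds ds md; concatenated:

dsdsmdssfdsdsdsmdssfdsmfmddsdsmd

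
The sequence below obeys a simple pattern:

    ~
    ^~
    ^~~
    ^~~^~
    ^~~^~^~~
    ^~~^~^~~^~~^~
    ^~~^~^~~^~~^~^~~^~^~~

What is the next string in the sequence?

From term 3 onward, concatenate the last term with the second-to-last: ^~·~ = ^~~, ^~~·^~ = ^~~^~, …
The next term joins ^~~^~^~~^~~^~^~~^~^~~ and ^~~^~^~~^~~^~.

^~~^~^~~^~~^~^~~^~^~~^~~^~^~~^~~^~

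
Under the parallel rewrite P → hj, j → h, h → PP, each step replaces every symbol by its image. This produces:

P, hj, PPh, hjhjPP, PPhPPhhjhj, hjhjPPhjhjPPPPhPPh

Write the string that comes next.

Rewriting the 18 symbols of hjhjPPhjhjPPPPhPPh one by one yields PP h PP h hj hj PP h PP h hj hj hj hj PP hj hj PP; concatenated:

PPhPPhhjhjPPhPPhhjhjhjhjPPhjhjPP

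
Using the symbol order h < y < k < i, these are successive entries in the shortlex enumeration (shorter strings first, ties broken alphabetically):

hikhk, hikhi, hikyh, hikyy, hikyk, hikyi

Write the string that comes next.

hikkh

Treat hikyi as a base-4 numeral over the given alphabet and add one, carrying through any trailing i's.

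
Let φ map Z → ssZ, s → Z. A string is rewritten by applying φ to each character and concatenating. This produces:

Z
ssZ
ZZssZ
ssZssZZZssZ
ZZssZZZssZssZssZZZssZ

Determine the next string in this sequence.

Rewriting the 21 symbols of ZZssZZZssZssZssZZZssZ one by one yields ssZ ssZ Z Z ssZ ssZ ssZ Z Z ssZ Z Z ssZ Z Z ssZ ssZ ssZ Z Z ssZ; concatenated:

ssZssZZZssZssZssZZZssZZZssZZZssZssZssZZZssZ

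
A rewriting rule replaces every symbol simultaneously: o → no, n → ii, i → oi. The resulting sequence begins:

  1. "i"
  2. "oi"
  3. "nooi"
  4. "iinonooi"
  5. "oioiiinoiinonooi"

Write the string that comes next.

Applying the rule to each of the 16 symbols of oioiiinoiinonooi gives the pieces no oi no oi oi oi ii no oi oi ii no ii no no oi, which concatenate to the answer.

nooinooioioiiinooioiiinoiinonooi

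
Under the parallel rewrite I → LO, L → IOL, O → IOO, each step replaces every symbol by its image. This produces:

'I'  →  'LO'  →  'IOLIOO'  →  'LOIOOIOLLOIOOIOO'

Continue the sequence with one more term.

IOLIOOLOIOOIOOLOIOOIOLIOLIOOLOIOOIOOLOIOOIOO

φ(LOIOOIOLLOIOOIOO) expands symbol-by-symbol to IOL IOO LO IOO IOO LO IOO IOL IOL IOO LO IOO IOO LO IOO IOO; joining the 16 pieces gives the next term.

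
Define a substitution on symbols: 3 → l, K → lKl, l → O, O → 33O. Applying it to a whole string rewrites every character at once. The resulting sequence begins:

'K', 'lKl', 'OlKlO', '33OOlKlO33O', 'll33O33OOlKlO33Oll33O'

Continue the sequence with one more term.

OOll33Oll33O33OOlKlO33Oll33OOOll33O

Replace each of the 21 characters of ll33O33OOlKlO33Oll33O in place — O O l l 33O l l 33O 33O O lKl O 33O l l 33O O O l l 33O — and concatenate.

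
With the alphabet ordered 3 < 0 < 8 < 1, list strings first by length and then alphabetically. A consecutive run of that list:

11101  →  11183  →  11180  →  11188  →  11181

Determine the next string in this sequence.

Find the rightmost character of 11181 below 1, bump it to the next letter, and reset everything to its right to 3.

11113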